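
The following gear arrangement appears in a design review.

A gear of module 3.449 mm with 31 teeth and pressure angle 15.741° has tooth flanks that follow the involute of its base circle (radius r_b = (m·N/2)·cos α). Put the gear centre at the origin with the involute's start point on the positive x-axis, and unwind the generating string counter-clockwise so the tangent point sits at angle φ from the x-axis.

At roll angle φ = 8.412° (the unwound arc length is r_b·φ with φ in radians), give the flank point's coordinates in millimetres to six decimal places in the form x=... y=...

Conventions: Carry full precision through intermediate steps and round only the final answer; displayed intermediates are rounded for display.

x=52.006229 y=0.054162

topology: single-mesh involute geometry — m = 3.449, N = 31
pitch radius r_p = m·N/2 = 3.449·31/2 = 53.459500
base radius r_b = r_p·cos α = 53.459500·cos 15.741° = 51.454654
roll angle φ = 8.412° = 0.14681710 rad
x = r_b·(cos φ + φ·sin φ) = 52.006229
y = r_b·(sin φ − φ·cos φ) = 0.054162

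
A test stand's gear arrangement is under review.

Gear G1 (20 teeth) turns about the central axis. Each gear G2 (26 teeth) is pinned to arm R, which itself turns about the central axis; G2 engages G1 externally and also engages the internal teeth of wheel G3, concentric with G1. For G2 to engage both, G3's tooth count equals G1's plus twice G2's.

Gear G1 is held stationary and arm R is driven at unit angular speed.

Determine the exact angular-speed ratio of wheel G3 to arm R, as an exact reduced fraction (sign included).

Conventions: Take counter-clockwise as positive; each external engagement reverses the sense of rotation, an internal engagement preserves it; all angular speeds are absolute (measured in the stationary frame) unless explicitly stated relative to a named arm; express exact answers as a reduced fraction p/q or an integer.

recognized (axles ride arm R): planetary set, 20/26/72 teeth
ring teeth: 20 + 2·26 = 72
20(ω_sun−ω_arm) = −72(ω_ring−ω_arm),  ω_sun = 0, ω_arm = 1
ω_ring = 1 − (20/72)(0−1) = 23/18
ω_out/ω_in = 23/18

23/18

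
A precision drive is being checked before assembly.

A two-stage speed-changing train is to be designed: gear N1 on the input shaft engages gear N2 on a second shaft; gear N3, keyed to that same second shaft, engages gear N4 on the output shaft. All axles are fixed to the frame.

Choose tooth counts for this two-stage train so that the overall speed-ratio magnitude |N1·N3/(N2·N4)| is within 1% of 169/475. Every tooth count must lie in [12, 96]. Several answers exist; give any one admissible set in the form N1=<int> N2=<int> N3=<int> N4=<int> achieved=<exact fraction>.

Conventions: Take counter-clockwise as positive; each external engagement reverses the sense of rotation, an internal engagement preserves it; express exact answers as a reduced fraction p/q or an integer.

topology: fixed-axis compound train — 2 stages, target 169/475
target = 169/475 in lowest terms: an exact hit needs N1·N3 = k·169 and N2·N4 = k·475 for one integer k, every count in [12, 96]; additionally prefer no 1:1 stage (N1 ≠ N2, N3 ≠ N4)
k = 1: N1·N3 = 169 = 13·13, N2·N4 = 475 = 19·25
achieved = 13·13/(19·25) = 169/475; |achieved − target| = 0 ≤ 169/47500 ✓

N1=13 N2=19 N3=13 N4=25 achieved=169/475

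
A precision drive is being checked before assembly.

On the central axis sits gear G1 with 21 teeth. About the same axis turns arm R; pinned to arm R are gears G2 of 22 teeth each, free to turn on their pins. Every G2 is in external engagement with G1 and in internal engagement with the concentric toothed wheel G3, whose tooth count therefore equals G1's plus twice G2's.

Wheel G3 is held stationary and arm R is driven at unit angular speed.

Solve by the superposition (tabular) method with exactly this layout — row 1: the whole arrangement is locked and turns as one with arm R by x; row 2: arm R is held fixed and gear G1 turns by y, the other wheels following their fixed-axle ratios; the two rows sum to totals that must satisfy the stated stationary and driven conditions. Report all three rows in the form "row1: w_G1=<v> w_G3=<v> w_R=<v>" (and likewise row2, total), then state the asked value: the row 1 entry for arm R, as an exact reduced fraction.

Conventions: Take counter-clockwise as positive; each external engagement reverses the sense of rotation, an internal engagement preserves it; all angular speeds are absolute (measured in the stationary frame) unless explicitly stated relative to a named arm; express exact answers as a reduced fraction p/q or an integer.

recognized (axles ride arm R): planetary set, 21/22/65 teeth
superposition row 1 [locked train]: every member turns x
row 2 (arm held, sun turns y): ω_ring = −(21/65)·y, ω_arm = 0
boundary: total ω_ring = x − (21/65)·y = 0 and total ω_arm = x = 1  ⇒  y = 65/21, x = 1
row 2 ring = −(21/65)·65/21 = -1
totals (row 1 + row 2): sun 1 + 65/21 = 86/21, ring 1 + (-1) = 0, arm 1 + 0 = 1
asked cell (row1, arm) = 1

row1: w_G1=1 w_G3=1 w_R=1
row2: w_G1=65/21 w_G3=-1 w_R=0
total: w_G1=86/21 w_G3=0 w_R=1
asked value: 1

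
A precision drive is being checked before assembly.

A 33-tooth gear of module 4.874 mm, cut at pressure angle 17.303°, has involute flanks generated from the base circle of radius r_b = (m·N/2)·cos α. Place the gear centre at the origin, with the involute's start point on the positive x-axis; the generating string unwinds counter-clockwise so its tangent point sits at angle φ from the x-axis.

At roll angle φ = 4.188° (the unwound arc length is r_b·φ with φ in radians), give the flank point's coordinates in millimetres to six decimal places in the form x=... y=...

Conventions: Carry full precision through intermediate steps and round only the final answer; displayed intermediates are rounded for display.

single-mesh involute tooth geometry (33T wheel at module 4.874)
pitch radius r_p = m·N/2 = 4.874·33/2 = 80.421000
base radius r_b = r_p·cos α = 80.421000·cos 17.303° = 76.781566
roll angle φ = 4.188° = 0.07309439 rad
x = r_b·(cos φ + φ·sin φ) = 76.986406
y = r_b·(sin φ − φ·cos φ) = 0.009990

x=76.986406 y=0.009990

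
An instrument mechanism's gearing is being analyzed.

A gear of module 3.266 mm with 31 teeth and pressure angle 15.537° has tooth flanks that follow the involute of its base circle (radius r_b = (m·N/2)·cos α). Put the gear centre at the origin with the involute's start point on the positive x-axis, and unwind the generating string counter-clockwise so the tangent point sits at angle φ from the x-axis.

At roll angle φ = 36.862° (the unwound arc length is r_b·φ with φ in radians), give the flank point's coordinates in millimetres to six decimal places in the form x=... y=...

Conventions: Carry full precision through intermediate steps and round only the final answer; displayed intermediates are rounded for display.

class = single-mesh tooth geometry [base-circle involute, m = 3.266, 31T]
pitch radius r_p = m·N/2 = 3.266·31/2 = 50.623000
base radius r_b = r_p·cos α = 50.623000·cos 15.537° = 48.773118
roll angle φ = 36.862° = 0.64336327 rad
x = r_b·(cos φ + φ·sin φ) = 57.846367
y = r_b·(sin φ − φ·cos φ) = 4.152831

x=57.846367 y=4.152831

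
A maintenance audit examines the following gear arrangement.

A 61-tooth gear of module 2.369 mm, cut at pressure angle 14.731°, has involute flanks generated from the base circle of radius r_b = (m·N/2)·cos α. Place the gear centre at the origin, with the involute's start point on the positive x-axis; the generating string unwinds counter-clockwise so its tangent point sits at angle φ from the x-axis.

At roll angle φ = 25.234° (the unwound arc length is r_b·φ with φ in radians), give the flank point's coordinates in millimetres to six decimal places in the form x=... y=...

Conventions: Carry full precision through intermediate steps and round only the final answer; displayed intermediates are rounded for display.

x=76.331552 y=1.951514

recognized (one wheel, involute flank): single-mesh tooth geometry, m = 2.369, N = 61
pitch radius r_p = m·N/2 = 2.369·61/2 = 72.254500
base radius r_b = r_p·cos α = 72.254500·cos 14.731° = 69.879517
roll angle φ = 25.234° = 0.44041638 rad
x = r_b·(cos φ + φ·sin φ) = 76.331552
y = r_b·(sin φ − φ·cos φ) = 1.951514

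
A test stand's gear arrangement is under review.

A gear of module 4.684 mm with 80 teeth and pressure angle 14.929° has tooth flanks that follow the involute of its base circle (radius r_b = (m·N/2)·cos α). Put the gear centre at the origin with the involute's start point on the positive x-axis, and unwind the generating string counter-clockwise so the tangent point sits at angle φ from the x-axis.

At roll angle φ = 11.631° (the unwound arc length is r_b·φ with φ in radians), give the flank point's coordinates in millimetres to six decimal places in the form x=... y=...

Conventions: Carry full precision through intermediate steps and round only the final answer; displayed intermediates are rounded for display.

topology: single-mesh involute geometry — m = 4.684, N = 80
pitch radius r_p = m·N/2 = 4.684·80/2 = 187.360000
base radius r_b = r_p·cos α = 187.360000·cos 14.929° = 181.035815
roll angle φ = 11.631° = 0.20299925 rad
x = r_b·(cos φ + φ·sin φ) = 184.727599
y = r_b·(sin φ − φ·cos φ) = 0.502731

x=184.727599 y=0.502731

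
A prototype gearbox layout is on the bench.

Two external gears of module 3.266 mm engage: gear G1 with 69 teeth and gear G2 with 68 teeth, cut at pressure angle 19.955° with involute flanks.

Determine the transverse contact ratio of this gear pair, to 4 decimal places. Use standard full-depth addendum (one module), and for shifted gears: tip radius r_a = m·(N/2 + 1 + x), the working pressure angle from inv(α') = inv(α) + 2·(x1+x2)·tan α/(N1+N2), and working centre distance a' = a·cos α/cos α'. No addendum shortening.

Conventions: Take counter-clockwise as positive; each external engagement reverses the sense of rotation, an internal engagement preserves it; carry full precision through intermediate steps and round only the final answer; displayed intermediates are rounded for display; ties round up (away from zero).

topology: single-mesh involute geometry — m = 3.266, 69T/68T pair
base radii: r_b1 = 105.911980, r_b2 = 104.377024
tip radii: r_a1 = 115.943000, r_a2 = 114.310000
no profile shift: α' = α, a' = a
action lengths: √(r_a1²−r_b1²) = 47.174481, √(r_a2²−r_b2²) = 46.607005
base pitch p_b = π·m·cos α = 9.644414
CR = (47.174481 + 46.607005 − 223.721000·sin 19.95500°)/9.644414 = 1.807215
contact ratio ≈ 1.8072

1.8072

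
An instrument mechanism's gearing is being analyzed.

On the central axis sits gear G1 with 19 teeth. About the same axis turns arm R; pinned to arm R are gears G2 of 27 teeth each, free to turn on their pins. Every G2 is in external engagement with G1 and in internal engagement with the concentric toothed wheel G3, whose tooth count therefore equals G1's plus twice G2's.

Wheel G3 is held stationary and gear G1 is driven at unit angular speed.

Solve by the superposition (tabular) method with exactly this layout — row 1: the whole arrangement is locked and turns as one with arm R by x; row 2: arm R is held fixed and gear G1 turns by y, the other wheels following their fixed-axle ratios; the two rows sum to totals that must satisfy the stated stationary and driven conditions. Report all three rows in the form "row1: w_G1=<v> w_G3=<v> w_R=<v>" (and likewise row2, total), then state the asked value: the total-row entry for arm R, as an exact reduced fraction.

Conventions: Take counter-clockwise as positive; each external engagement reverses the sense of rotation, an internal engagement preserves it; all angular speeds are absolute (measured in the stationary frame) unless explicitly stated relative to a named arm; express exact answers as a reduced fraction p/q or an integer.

row1: w_G1=19/92 w_G3=19/92 w_R=19/92
row2: w_G1=73/92 w_G3=-19/92 w_R=0
total: w_G1=1 w_G3=0 w_R=19/92
asked value: 19/92

class = planetary set [G3 = 19+2·27 = 73; Willis about the carrier]
row 1 — lock + rotate with arm: ω_sun = ω_ring = ω_arm = x
row 2: sun turns y, ring = −(19/73)·y, arm 0
boundary: total ω_ring = x − (19/73)·y = 0 and total ω_sun = x + y = 1  ⇒  y = 73/92, x = 19/92
row 2 ring = −(19/73)·73/92 = -19/92
totals (row 1 + row 2): sun 19/92 + 73/92 = 1, ring 19/92 + (-19/92) = 0, arm 19/92 + 0 = 19/92
asked cell (total, arm) = 19/92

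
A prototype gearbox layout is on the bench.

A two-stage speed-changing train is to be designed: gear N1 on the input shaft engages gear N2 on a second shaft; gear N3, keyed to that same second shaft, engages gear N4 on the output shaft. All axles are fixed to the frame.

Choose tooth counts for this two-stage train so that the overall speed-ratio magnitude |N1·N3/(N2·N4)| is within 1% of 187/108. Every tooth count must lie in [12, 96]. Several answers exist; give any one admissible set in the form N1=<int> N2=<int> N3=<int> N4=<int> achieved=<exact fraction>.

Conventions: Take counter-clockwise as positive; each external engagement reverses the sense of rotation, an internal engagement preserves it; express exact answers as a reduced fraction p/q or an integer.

N1=17 N2=12 N3=22 N4=18 achieved=187/108

class = fixed-axis compound train [2-stage, 187/108 wanted]
target = 187/108 in lowest terms: an exact hit needs N1·N3 = k·187 and N2·N4 = k·108 for one integer k, every count in [12, 96]; additionally prefer no 1:1 stage (N1 ≠ N2, N3 ≠ N4)
k = 1: no 1:1-free in-range split of k·187 and k·108 into factor pairs; take k = 2
k = 2: N1·N3 = 374 = 17·22, N2·N4 = 216 = 12·18
achieved = 17·22/(12·18) = 187/108; |achieved − target| = 0 ≤ 187/10800 ✓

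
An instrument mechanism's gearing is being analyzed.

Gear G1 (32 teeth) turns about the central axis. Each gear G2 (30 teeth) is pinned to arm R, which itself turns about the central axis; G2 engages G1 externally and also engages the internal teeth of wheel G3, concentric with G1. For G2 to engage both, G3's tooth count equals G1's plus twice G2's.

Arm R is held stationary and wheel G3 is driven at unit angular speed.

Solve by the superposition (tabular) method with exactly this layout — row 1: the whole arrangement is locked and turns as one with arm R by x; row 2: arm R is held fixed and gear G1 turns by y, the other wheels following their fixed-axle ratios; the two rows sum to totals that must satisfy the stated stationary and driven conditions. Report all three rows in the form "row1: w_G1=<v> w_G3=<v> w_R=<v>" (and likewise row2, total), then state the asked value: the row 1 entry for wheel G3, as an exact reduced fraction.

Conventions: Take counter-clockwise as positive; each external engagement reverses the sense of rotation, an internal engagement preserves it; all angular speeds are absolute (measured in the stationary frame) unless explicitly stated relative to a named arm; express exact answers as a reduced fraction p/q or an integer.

class = planetary set [G3 = 32+2·30 = 92; Willis about the carrier]
row 1 (train locked, turned with arm): all members turn x
row 2: sun turns y, ring = −(32/92)·y, arm 0
boundary: total ω_arm = x = 0 and total ω_ring = x − (32/92)·y = 1  ⇒  y = -23/8, x = 0
row 2 ring = −(32/92)·(-23/8) = 1
totals (row 1 + row 2): sun 0 + (-23/8) = -23/8, ring 0 + 1 = 1, arm 0 + 0 = 0
asked cell (row1, ring) = 0

row1: w_G1=0 w_G3=0 w_R=0
row2: w_G1=-23/8 w_G3=1 w_R=0
total: w_G1=-23/8 w_G3=1 w_R=0
asked value: 0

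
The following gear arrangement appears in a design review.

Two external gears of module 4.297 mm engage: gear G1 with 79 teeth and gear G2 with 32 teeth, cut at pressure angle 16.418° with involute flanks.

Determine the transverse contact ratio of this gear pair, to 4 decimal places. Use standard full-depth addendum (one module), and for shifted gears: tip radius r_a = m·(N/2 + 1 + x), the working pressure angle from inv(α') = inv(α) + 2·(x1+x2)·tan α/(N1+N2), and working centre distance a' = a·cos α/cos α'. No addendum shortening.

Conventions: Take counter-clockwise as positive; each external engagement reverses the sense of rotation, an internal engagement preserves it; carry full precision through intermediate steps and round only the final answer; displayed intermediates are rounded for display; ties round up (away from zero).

recognized (one external pair, fixed centres): single-mesh tooth geometry, m = 4.297, N1 = 79, N2 = 32
base radii: r_b1 = 162.810737, r_b2 = 65.948653
tip radii: r_a1 = 174.028500, r_a2 = 73.049000
no profile shift: α' = α, a' = a
action lengths: √(r_a1²−r_b1²) = 61.470179, √(r_a2²−r_b2²) = 31.415467
base pitch p_b = π·m·cos α = 12.948988
CR = (61.470179 + 31.415467 − 238.483500·sin 16.41800°)/12.948988 = 1.967721
contact ratio ≈ 1.9677

1.9677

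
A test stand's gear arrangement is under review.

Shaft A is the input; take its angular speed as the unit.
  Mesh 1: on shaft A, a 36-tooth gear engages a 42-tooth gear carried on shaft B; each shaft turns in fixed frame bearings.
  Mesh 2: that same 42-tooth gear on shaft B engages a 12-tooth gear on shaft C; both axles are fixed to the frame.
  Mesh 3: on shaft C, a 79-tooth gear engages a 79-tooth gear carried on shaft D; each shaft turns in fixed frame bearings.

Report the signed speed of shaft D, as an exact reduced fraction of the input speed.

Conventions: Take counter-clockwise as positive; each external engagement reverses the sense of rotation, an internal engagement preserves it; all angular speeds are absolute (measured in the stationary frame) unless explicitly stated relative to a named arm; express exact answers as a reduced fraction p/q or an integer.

-3

3-mesh fixed-axis compound train (all bearings frame-fixed)
mesh 1 [36T→42T]: |ω|/ω_in = 1×36/42 = 6/7, sense flips to −
mesh 2 [42T→12T]: |ω|/ω_in = (6/7)×42/12 = 3, sense flips to +
mesh 3 [79T→79T]: |ω|/ω_in = 3×79/79 = 3, sense flips to −
signed output speed (× input speed) = -3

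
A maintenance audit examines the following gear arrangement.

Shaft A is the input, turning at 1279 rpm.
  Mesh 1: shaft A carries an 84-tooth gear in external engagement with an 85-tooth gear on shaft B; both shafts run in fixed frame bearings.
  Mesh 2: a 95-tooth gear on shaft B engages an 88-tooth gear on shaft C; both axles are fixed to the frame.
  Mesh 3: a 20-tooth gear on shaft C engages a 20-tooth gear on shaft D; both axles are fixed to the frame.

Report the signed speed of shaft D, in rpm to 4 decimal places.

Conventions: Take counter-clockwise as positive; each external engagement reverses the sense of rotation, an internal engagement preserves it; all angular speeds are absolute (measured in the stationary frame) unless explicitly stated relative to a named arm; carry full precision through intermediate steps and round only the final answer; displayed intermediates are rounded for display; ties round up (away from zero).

-1364.4947 rpm

3-mesh fixed-axis compound train (all bearings frame-fixed)
mesh 1 [84T→85T]: ω = 1279.0000×84/85 = 1263.9529 rpm, sense flips to −
mesh 2 [95T→88T]: ω = 1263.9529×95/88 = 1364.4947 rpm, sense flips to +
mesh 3 [20T→20T]: ω = 1364.4947×20/20 = 1364.4947 rpm, sense flips to −
signed output speed = -1364.4947 rpm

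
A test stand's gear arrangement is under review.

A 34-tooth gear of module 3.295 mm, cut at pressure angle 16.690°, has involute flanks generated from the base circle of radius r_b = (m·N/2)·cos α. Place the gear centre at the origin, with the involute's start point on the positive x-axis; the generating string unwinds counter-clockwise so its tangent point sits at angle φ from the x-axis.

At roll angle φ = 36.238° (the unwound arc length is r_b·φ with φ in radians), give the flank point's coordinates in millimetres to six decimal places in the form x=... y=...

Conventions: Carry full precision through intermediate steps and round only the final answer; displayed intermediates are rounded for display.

recognized (one wheel, involute flank): single-mesh tooth geometry, m = 3.295, N = 34
pitch radius r_p = m·N/2 = 3.295·34/2 = 56.015000
base radius r_b = r_p·cos α = 56.015000·cos 16.690° = 53.655236
roll angle φ = 36.238° = 0.63247241 rad
x = r_b·(cos φ + φ·sin φ) = 63.337250
y = r_b·(sin φ − φ·cos φ) = 4.346528

x=63.337250 y=4.346528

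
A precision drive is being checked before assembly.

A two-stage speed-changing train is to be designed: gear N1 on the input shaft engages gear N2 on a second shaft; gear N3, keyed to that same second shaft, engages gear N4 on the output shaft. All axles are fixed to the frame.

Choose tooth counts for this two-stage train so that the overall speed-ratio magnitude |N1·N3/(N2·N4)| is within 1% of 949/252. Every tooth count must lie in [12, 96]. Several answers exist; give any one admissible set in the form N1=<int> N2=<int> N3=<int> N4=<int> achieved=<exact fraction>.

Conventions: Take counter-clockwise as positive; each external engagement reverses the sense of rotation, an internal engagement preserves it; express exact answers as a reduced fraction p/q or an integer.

N1=13 N2=12 N3=73 N4=21 achieved=949/252

topology: fixed-axis compound train — 2 stages, target 949/252
target = 949/252 in lowest terms: an exact hit needs N1·N3 = k·949 and N2·N4 = k·252 for one integer k, every count in [12, 96]; additionally prefer no 1:1 stage (N1 ≠ N2, N3 ≠ N4)
k = 1: N1·N3 = 949 = 13·73, N2·N4 = 252 = 12·21
achieved = 13·73/(12·21) = 949/252; |achieved − target| = 0 ≤ 949/25200 ✓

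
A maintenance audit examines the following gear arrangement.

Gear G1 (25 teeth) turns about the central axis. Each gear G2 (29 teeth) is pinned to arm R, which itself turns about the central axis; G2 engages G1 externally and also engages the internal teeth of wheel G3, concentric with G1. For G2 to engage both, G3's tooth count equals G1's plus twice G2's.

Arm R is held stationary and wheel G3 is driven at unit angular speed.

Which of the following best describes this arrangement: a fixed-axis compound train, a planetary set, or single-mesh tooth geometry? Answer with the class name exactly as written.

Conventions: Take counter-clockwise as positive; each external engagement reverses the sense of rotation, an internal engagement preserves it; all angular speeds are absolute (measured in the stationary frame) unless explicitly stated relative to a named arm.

planetary set

planetary set (25T centre, 29T on arm, 83T internal) — Willis relation
classification: planetary set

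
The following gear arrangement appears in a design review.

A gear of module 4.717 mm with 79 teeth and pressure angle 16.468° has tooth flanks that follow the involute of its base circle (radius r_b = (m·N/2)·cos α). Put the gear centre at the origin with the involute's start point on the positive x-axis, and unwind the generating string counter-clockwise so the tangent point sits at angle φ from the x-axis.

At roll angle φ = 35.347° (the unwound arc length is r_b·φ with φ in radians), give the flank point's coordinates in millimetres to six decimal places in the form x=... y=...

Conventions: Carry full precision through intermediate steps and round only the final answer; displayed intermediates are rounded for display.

x=209.512588 y=13.459237

recognized (one wheel, involute flank): single-mesh tooth geometry, m = 4.717, N = 79
pitch radius r_p = m·N/2 = 4.717·79/2 = 186.321500
base radius r_b = r_p·cos α = 186.321500·cos 16.468° = 178.678258
roll angle φ = 35.347° = 0.61692153 rad
x = r_b·(cos φ + φ·sin φ) = 209.512588
y = r_b·(sin φ − φ·cos φ) = 13.459237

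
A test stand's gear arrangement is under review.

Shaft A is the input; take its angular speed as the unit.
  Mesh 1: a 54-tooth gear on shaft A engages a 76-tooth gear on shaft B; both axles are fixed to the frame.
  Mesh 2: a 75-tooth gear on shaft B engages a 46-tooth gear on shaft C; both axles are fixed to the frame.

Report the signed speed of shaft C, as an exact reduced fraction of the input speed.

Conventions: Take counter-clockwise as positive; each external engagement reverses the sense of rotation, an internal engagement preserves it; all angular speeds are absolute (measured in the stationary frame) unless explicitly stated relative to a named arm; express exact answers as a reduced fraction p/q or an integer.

2025/1748

2-mesh fixed-axis compound train (all bearings frame-fixed)
mesh 1 [54T→76T]: |ω|/ω_in = 1×54/76 = 27/38, sense flips to −
mesh 2 [75T→46T]: |ω|/ω_in = (27/38)×75/46 = 2025/1748, sense flips to +
signed output speed (× input speed) = 2025/1748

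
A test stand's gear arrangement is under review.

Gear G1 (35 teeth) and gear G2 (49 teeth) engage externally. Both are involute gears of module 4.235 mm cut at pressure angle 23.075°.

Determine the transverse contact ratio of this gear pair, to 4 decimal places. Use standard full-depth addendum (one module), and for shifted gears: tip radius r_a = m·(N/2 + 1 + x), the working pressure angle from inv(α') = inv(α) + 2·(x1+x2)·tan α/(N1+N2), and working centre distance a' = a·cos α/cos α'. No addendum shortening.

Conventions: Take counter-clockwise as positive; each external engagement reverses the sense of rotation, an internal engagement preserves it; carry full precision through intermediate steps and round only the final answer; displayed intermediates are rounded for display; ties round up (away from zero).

class = single-mesh tooth geometry [involute pair 35T × 49T, m = 4.235]
base radii: r_b1 = 68.182952, r_b2 = 95.456132
tip radii: r_a1 = 78.347500, r_a2 = 107.992500
no profile shift: α' = α, a' = a
action lengths: √(r_a1²−r_b1²) = 38.592951, √(r_a2²−r_b2²) = 50.502544
base pitch p_b = π·m·cos α = 12.240175
CR = (38.592951 + 50.502544 − 177.870000·sin 23.07500°)/12.240175 = 1.583465
contact ratio ≈ 1.5835

1.5835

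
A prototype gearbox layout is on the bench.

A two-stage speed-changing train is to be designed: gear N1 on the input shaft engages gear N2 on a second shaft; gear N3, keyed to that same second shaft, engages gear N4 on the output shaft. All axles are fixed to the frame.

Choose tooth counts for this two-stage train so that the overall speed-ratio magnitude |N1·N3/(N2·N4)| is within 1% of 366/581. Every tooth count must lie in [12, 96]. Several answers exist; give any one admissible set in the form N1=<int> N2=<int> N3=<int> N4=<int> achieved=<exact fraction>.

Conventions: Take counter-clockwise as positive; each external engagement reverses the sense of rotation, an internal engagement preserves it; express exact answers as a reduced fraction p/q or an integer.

N1=12 N2=14 N3=61 N4=83 achieved=366/581

topology: fixed-axis compound train — 2 stages, target 366/581
target = 366/581 in lowest terms: an exact hit needs N1·N3 = k·366 and N2·N4 = k·581 for one integer k, every count in [12, 96]; additionally prefer no 1:1 stage (N1 ≠ N2, N3 ≠ N4)
k = 1: no 1:1-free in-range split of k·366 and k·581 into factor pairs; take k = 2
k = 2: N1·N3 = 732 = 12·61, N2·N4 = 1162 = 14·83
achieved = 12·61/(14·83) = 366/581; |achieved − target| = 0 ≤ 183/29050 ✓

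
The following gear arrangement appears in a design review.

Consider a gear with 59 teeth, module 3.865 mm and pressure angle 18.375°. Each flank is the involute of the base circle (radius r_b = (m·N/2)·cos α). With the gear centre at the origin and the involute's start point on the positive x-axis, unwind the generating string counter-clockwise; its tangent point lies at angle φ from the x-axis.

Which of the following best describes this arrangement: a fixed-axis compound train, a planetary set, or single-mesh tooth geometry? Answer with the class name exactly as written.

class = single-mesh tooth geometry [base-circle involute, m = 3.865, 59T]
classification: single-mesh tooth geometry

single-mesh tooth geometry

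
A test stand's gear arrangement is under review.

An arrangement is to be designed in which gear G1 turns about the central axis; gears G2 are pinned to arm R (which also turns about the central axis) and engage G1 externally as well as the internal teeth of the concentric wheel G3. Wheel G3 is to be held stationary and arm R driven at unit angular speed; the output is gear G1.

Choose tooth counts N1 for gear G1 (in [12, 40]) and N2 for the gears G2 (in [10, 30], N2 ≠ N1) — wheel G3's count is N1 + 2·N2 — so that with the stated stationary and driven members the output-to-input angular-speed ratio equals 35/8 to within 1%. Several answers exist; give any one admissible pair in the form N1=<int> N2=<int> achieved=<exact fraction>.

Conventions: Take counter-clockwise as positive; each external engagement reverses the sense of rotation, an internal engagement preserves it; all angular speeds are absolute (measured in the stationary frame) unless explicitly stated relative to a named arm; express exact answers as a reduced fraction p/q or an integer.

N1=16 N2=19 achieved=35/8

planetary set to be sized for 35/8 (Willis relation)
Willis with ω_ring = 0: ω_sun/ω_arm = (N1+N3)/N1; set equal to 35/8  ⇒  N3/N1 = 35/8 − 1 = 27/8
N3 = N1 + 2·N2  ⇒  N2/N1 = (N3/N1 − 1)/2 = (27/8 − 1)/2 = 19/16
smallest multiple with N1 ≥ 12 and N2 ≥ 10: k = 1  ⇒  N1 = 1·16 = 16, N2 = 1·19 = 19 (N1 ≤ 40, N2 ≤ 30, N2 ≠ N1 ✓), N3 = 16 + 2·19 = 54
check: (N1+N3)/N1 with N1 = 16, N3 = 54 gives 35/8; |achieved − target| = 0 ≤ 7/160 ✓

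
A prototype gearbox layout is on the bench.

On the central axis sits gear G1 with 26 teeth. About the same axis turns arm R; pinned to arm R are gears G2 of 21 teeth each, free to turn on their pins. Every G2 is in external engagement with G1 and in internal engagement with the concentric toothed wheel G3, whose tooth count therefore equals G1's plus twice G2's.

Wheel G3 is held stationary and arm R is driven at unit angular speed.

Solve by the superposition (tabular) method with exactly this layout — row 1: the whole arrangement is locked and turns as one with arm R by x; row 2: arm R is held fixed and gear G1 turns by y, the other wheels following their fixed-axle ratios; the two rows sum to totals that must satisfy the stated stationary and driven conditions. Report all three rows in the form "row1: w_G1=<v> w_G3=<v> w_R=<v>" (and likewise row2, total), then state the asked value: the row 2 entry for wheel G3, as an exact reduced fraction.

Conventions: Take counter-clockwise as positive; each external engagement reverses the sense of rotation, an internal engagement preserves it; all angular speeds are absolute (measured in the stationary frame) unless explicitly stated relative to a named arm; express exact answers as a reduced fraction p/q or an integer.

row1: w_G1=1 w_G3=1 w_R=1
row2: w_G1=34/13 w_G3=-1 w_R=0
total: w_G1=47/13 w_G3=0 w_R=1
asked value: -1

planetary set (26T centre, 21T on arm, 68T internal) — Willis relation
superposition row 1 [locked train]: every member turns x
row 2 (arm held, sun turns y): ω_ring = −(26/68)·y, ω_arm = 0
boundary: total ω_ring = x − (26/68)·y = 0 and total ω_arm = x = 1  ⇒  y = 34/13, x = 1
row 2 ring = −(26/68)·34/13 = -1
totals (row 1 + row 2): sun 1 + 34/13 = 47/13, ring 1 + (-1) = 0, arm 1 + 0 = 1
asked cell (row2, ring) = -1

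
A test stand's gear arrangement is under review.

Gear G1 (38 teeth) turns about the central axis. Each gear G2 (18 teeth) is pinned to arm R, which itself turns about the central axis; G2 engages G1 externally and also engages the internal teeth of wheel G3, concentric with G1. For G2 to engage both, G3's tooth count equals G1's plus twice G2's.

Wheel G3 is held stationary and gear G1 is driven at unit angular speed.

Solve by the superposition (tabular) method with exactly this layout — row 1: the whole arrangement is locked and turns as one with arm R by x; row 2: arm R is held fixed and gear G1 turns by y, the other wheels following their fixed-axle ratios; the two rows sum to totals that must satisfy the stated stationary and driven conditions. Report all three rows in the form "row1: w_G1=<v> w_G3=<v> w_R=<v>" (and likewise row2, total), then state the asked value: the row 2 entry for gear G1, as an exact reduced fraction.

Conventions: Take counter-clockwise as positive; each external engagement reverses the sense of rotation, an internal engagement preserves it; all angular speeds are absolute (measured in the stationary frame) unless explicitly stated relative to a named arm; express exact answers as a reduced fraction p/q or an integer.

row1: w_G1=19/56 w_G3=19/56 w_R=19/56
row2: w_G1=37/56 w_G3=-19/56 w_R=0
total: w_G1=1 w_G3=0 w_R=19/56
asked value: 37/56

class = planetary set [G3 = 38+2·18 = 74; Willis about the carrier]
row 1 (train locked, turned with arm): all members turn x
row 2 — arm fixed, fixed-axis ratios: sun y, ring −(38/74)·y, arm 0
boundary: total ω_ring = x − (38/74)·y = 0 and total ω_sun = x + y = 1  ⇒  y = 37/56, x = 19/56
row 2 ring = −(38/74)·37/56 = -19/56
totals (row 1 + row 2): sun 19/56 + 37/56 = 1, ring 19/56 + (-19/56) = 0, arm 19/56 + 0 = 19/56
asked cell (row2, sun) = 37/56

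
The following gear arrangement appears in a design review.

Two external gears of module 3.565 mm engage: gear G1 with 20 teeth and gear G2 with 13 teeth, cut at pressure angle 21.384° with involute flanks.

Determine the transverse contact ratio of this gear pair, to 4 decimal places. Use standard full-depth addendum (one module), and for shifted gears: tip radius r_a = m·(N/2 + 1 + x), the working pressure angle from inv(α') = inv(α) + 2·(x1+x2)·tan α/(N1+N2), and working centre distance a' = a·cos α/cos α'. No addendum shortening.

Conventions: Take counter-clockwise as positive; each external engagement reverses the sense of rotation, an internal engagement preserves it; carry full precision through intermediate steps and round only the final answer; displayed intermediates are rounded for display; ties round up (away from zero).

single-mesh involute tooth geometry (20T engaging 13T at module 3.565)
base radii: r_b1 = 33.195771, r_b2 = 21.577251
tip radii: r_a1 = 39.215000, r_a2 = 26.737500
no profile shift: α' = α, a' = a
action lengths: √(r_a1²−r_b1²) = 20.877189, √(r_a2²−r_b2²) = 15.789748
base pitch p_b = π·m·cos α = 10.428759
CR = (20.877189 + 15.789748 − 58.822500·sin 21.38400°)/10.428759 = 1.459355
contact ratio ≈ 1.4594

1.4594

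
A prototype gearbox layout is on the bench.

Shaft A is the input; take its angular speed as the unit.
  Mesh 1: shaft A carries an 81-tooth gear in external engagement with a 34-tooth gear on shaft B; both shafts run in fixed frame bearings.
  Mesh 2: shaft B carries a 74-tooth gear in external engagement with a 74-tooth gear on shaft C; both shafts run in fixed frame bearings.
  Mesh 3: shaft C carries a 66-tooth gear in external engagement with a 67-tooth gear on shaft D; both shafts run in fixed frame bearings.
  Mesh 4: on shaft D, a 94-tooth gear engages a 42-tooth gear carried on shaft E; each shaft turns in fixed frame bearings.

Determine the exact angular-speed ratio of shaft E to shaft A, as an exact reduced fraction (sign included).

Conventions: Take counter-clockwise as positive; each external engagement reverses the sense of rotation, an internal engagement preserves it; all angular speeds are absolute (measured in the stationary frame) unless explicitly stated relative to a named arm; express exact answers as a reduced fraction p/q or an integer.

class = fixed-axis compound train [4 meshes; 4 ratios multiply, 4 sense flips]
mesh 1 [81T→34T]: running ratio 81/34, sense −
mesh 2 [74T→74T]: running ratio 81/34, sense +
mesh 3 [66T→67T]: running ratio 2673/1139, sense −
mesh 4 [94T→42T]: running ratio 41877/7973, sense +
ω_out/ω_in = 41877/7973

41877/7973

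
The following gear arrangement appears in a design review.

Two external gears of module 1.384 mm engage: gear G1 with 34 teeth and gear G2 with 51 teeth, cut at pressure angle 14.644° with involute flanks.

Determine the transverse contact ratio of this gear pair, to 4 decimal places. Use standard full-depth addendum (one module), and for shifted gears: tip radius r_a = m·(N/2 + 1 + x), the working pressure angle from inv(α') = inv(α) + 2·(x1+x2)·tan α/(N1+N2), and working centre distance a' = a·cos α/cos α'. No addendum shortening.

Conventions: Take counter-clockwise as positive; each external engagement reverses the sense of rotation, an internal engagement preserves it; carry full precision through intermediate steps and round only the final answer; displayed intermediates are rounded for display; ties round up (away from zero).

topology: single-mesh involute geometry — m = 1.384, 34T/51T pair
base radii: r_b1 = 22.763700, r_b2 = 34.145550
tip radii: r_a1 = 24.912000, r_a2 = 36.676000
no profile shift: α' = α, a' = a
action lengths: √(r_a1²−r_b1²) = 10.120361, √(r_a2²−r_b2²) = 13.386948
base pitch p_b = π·m·cos α = 4.206722
CR = (10.120361 + 13.386948 − 58.820000·sin 14.64400°)/4.206722 = 2.053114
contact ratio ≈ 2.0531

2.0531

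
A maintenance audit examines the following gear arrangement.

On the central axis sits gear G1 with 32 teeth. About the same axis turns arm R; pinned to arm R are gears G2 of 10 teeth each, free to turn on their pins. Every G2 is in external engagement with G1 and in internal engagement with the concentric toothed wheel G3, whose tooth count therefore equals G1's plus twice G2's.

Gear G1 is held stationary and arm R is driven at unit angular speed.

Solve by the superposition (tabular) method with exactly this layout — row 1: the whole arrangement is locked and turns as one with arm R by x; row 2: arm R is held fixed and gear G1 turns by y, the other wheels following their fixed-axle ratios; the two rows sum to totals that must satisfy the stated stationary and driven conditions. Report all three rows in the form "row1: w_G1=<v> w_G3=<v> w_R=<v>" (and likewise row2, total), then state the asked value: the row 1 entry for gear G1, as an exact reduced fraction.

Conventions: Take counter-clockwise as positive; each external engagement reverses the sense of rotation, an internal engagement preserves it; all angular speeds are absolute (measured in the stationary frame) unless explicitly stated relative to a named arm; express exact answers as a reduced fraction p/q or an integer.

class = planetary set [G3 = 32+2·10 = 52; Willis about the carrier]
row 1 — lock + rotate with arm: ω_sun = ω_ring = ω_arm = x
row 2 (arm held, sun turns y): ω_ring = −(32/52)·y, ω_arm = 0
boundary: total ω_sun = x + y = 0 and total ω_arm = x = 1  ⇒  y = -1, x = 1
row 2 ring = −(32/52)·(-1) = 8/13
totals (row 1 + row 2): sun 1 + (-1) = 0, ring 1 + 8/13 = 21/13, arm 1 + 0 = 1
asked cell (row1, sun) = 1

row1: w_G1=1 w_G3=1 w_R=1
row2: w_G1=-1 w_G3=8/13 w_R=0
total: w_G1=0 w_G3=21/13 w_R=1
asked value: 1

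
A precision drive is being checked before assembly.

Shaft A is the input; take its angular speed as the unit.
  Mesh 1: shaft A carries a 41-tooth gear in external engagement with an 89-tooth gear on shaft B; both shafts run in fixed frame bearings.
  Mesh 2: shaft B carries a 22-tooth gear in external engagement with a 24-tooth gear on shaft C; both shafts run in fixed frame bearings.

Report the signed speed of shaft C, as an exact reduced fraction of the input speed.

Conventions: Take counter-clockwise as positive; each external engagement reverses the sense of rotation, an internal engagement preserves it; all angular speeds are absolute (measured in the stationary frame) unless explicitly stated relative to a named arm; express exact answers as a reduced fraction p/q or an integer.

451/1068

2-mesh fixed-axis compound train (all bearings frame-fixed)
mesh 1 [41T→89T]: |ω|/ω_in = 1×41/89 = 41/89, sense flips to −
mesh 2 [22T→24T]: |ω|/ω_in = (41/89)×22/24 = 451/1068, sense flips to +
signed output speed (× input speed) = 451/1068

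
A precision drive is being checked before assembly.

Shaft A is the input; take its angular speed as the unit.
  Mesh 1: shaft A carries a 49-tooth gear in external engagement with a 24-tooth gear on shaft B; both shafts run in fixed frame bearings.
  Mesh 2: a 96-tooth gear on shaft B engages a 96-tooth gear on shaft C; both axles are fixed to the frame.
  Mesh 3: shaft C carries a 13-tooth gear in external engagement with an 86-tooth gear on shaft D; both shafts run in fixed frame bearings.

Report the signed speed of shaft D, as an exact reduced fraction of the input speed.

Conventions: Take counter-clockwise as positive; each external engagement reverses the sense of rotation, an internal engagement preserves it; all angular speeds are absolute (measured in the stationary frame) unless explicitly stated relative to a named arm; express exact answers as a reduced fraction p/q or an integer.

3-mesh fixed-axis compound train (all bearings frame-fixed)
mesh 1 [49T→24T]: |ω|/ω_in = 1×49/24 = 49/24, sense flips to −
mesh 2 [96T→96T]: |ω|/ω_in = (49/24)×96/96 = 49/24, sense flips to +
mesh 3 [13T→86T]: |ω|/ω_in = (49/24)×13/86 = 637/2064, sense flips to −
signed output speed (× input speed) = -637/2064

-637/2064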